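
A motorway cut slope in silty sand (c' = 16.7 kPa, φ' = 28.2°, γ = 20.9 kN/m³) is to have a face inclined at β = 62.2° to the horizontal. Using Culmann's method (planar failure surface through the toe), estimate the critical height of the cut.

H_c = 14.57 m

Culmann's analysis gives the critical failure plane at α_cr = (β + φ')/2 = (62.2 + 28.2)/2 = 45.2°, and the critical height
H_c = (4c'/γ) · sinβ cosφ' / [1 − cos(β − φ')]
    = (4·16.7/20.9) · sin62.2°·cos28.2° / [1 − cos(34.0°)]
    = 3.196 · 0.8846·0.8813 / [1 − 0.8290]
    = 3.196 · 0.7796 / 0.1710
    = 14.57 m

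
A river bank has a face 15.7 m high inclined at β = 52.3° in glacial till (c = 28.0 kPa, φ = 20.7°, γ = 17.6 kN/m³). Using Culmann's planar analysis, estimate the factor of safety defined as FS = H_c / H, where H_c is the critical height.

H_c = (4c/γ) · sinβ cosφ / [1 − cos(β − φ)]
    = (4·28.0/17.6) · sin52.3°·cos20.7° / [1 − cos31.6°]
    = 6.364 · 0.7401 / 0.1483 = 31.77 m
FS = H_c / H = 31.77 / 15.7 = 2.023

FS = 2.02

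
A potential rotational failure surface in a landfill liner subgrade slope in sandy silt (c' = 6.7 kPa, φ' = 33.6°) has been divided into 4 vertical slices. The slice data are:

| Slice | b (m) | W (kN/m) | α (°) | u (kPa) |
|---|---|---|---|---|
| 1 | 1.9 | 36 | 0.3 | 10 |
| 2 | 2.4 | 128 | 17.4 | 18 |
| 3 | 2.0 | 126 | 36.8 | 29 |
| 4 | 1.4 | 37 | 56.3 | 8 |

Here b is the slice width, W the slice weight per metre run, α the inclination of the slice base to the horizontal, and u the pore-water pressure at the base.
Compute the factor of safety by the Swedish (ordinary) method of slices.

FS = 1.00

Ordinary method of slices: FS = Σ[c'·Δl_i + (W_i cosα_i − u_i·Δl_i)·tanφ'] / Σ W_i sinα_i, with Δl_i = b_i / cosα_i.
Slice 1: Δl = 1.9/cos0.3° = 1.900 m; N'_1 = 36·cos0.3° − 10·1.900 = 17.0; c'Δl = 12.73; W sinα = 0.2
Slice 2: Δl = 2.4/cos17.4° = 2.515 m; N'_2 = 128·cos17.4° − 18·2.515 = 76.9; c'Δl = 16.85; W sinα = 38.3
Slice 3: Δl = 2.0/cos36.8° = 2.498 m; N'_3 = 126·cos36.8° − 29·2.498 = 28.5; c'Δl = 16.73; W sinα = 75.5
Slice 4: Δl = 1.4/cos56.3° = 2.523 m; N'_4 = 37·cos56.3° − 8·2.523 = 0.3; c'Δl = 16.91; W sinα = 30.8
Σc'Δl = 63.2 kN/m; ΣN' = 122.7 kN/m; ΣW sinα = 144.7 kN/m
Resisting = 63.2 + 122.7·tan33.6° = 63.2 + 81.5 = 144.7 kN/m
FS = 144.7 / 144.7 = 1.000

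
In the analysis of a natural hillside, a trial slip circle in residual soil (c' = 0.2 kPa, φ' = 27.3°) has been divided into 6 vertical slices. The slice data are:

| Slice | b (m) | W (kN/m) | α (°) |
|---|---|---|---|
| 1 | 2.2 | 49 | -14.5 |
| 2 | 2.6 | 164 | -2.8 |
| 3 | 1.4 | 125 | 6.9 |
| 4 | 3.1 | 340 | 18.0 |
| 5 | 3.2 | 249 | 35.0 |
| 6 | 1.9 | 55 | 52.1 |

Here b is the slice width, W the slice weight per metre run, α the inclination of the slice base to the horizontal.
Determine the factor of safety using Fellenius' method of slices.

FS = 1.63

Ordinary method of slices: FS = Σ[c'·Δl_i + (W_i cosα_i)·tanφ'] / Σ W_i sinα_i, with Δl_i = b_i / cosα_i.
Slice 1: Δl = 2.2/cos(-14.5°) = 2.272 m; N'_1 = 49·cos(-14.5°) = 47.4; c'Δl = 0.45; W sinα = -12.3
Slice 2: Δl = 2.6/cos(-2.8°) = 2.603 m; N'_2 = 164·cos(-2.8°) = 163.8; c'Δl = 0.52; W sinα = -8.0
Slice 3: Δl = 1.4/cos6.9° = 1.410 m; N'_3 = 125·cos6.9° = 124.1; c'Δl = 0.28; W sinα = 15.0
Slice 4: Δl = 3.1/cos18.0° = 3.260 m; N'_4 = 340·cos18.0° = 323.4; c'Δl = 0.65; W sinα = 105.1
Slice 5: Δl = 3.2/cos35.0° = 3.906 m; N'_5 = 249·cos35.0° = 204.0; c'Δl = 0.78; W sinα = 142.8
Slice 6: Δl = 1.9/cos52.1° = 3.093 m; N'_6 = 55·cos52.1° = 33.8; c'Δl = 0.62; W sinα = 43.4
Σc'Δl = 3.3 kN/m; ΣN' = 896.5 kN/m; ΣW sinα = 286.0 kN/m
Resisting = 3.3 + 896.5·tan27.3° = 3.3 + 462.7 = 466.0 kN/m
FS = 466.0 / 286.0 = 1.629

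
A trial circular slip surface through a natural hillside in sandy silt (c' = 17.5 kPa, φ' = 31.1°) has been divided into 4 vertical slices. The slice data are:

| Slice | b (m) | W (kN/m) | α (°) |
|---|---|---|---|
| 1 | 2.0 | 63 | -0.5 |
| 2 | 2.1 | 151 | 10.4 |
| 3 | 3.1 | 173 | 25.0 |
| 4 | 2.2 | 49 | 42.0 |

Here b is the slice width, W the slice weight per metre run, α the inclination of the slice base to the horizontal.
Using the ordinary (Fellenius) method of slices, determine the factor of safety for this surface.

Ordinary method of slices: FS = Σ[c'·Δl_i + (W_i cosα_i)·tanφ'] / Σ W_i sinα_i, with Δl_i = b_i / cosα_i.
Slice 1: Δl = 2.0/cos(-0.5°) = 2.000 m; N'_1 = 63·cos(-0.5°) = 63.0; c'Δl = 35.00; W sinα = -0.5
Slice 2: Δl = 2.1/cos10.4° = 2.135 m; N'_2 = 151·cos10.4° = 148.5; c'Δl = 37.36; W sinα = 27.3
Slice 3: Δl = 3.1/cos25.0° = 3.420 m; N'_3 = 173·cos25.0° = 156.8; c'Δl = 59.86; W sinα = 73.1
Slice 4: Δl = 2.2/cos42.0° = 2.960 m; N'_4 = 49·cos42.0° = 36.4; c'Δl = 51.81; W sinα = 32.8
Σc'Δl = 184.0 kN/m; ΣN' = 404.7 kN/m; ΣW sinα = 132.6 kN/m
Resisting = 184.0 + 404.7·tan31.1° = 184.0 + 244.1 = 428.2 kN/m
FS = 428.2 / 132.6 = 3.229

FS = 3.23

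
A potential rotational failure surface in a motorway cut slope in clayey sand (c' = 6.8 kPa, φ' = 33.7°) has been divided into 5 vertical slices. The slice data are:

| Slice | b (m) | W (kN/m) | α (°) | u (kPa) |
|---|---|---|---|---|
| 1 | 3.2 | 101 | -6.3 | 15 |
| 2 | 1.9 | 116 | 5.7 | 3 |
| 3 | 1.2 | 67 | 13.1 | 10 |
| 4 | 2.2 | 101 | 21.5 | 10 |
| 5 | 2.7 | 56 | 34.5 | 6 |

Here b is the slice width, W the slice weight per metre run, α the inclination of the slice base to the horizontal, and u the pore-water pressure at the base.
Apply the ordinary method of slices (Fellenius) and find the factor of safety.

FS = 3.43

Ordinary method of slices: FS = Σ[c'·Δl_i + (W_i cosα_i − u_i·Δl_i)·tanφ'] / Σ W_i sinα_i, with Δl_i = b_i / cosα_i.
Slice 1: Δl = 3.2/cos(-6.3°) = 3.219 m; N'_1 = 101·cos(-6.3°) − 15·3.219 = 52.1; c'Δl = 21.89; W sinα = -11.1
Slice 2: Δl = 1.9/cos5.7° = 1.909 m; N'_2 = 116·cos5.7° − 3·1.909 = 109.7; c'Δl = 12.98; W sinα = 11.5
Slice 3: Δl = 1.2/cos13.1° = 1.232 m; N'_3 = 67·cos13.1° − 10·1.232 = 52.9; c'Δl = 8.38; W sinα = 15.2
Slice 4: Δl = 2.2/cos21.5° = 2.365 m; N'_4 = 101·cos21.5° − 10·2.365 = 70.3; c'Δl = 16.08; W sinα = 37.0
Slice 5: Δl = 2.7/cos34.5° = 3.276 m; N'_5 = 56·cos34.5° − 6·3.276 = 26.5; c'Δl = 22.28; W sinα = 31.7
Σc'Δl = 81.6 kN/m; ΣN' = 311.6 kN/m; ΣW sinα = 84.4 kN/m
Resisting = 81.6 + 311.6·tan33.7° = 81.6 + 207.8 = 289.4 kN/m
FS = 289.4 / 84.4 = 3.430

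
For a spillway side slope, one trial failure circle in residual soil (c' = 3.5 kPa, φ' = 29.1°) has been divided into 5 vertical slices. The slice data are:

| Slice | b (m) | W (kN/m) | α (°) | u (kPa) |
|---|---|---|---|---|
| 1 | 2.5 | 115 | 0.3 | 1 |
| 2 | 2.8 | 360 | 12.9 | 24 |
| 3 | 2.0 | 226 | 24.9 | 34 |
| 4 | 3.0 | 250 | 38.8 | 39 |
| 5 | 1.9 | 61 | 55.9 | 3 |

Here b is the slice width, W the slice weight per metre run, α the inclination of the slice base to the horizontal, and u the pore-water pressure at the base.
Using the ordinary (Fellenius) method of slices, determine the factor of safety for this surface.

FS = 1.00

Ordinary method of slices: FS = Σ[c'·Δl_i + (W_i cosα_i − u_i·Δl_i)·tanφ'] / Σ W_i sinα_i, with Δl_i = b_i / cosα_i.
Slice 1: Δl = 2.5/cos0.3° = 2.500 m; N'_1 = 115·cos0.3° − 1·2.500 = 112.5; c'Δl = 8.75; W sinα = 0.6
Slice 2: Δl = 2.8/cos12.9° = 2.872 m; N'_2 = 360·cos12.9° − 24·2.872 = 282.0; c'Δl = 10.05; W sinα = 80.4
Slice 3: Δl = 2.0/cos24.9° = 2.205 m; N'_3 = 226·cos24.9° − 34·2.205 = 130.0; c'Δl = 7.72; W sinα = 95.2
Slice 4: Δl = 3.0/cos38.8° = 3.849 m; N'_4 = 250·cos38.8° − 39·3.849 = 44.7; c'Δl = 13.47; W sinα = 156.7
Slice 5: Δl = 1.9/cos55.9° = 3.389 m; N'_5 = 61·cos55.9° − 3·3.389 = 24.0; c'Δl = 11.86; W sinα = 50.5
Σc'Δl = 51.9 kN/m; ΣN' = 593.2 kN/m; ΣW sinα = 383.3 kN/m
Resisting = 51.9 + 593.2·tan29.1° = 51.9 + 330.2 = 382.0 kN/m
FS = 382.0 / 383.3 = 0.997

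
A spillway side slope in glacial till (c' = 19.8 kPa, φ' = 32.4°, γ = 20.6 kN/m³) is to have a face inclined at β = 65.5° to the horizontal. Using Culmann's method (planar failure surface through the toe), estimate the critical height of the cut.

Culmann's analysis gives the critical failure plane at α_cr = (β + φ')/2 = (65.5 + 32.4)/2 = 49.0°, and the critical height
H_c = (4c'/γ) · sinβ cosφ' / [1 − cos(β − φ')]
    = (4·19.8/20.6) · sin65.5°·cos32.4° / [1 − cos(33.1°)]
    = 3.845 · 0.9100·0.8443 / [1 − 0.8377]
    = 3.845 · 0.7683 / 0.1623
    = 18.20 m

H_c = 18.20 m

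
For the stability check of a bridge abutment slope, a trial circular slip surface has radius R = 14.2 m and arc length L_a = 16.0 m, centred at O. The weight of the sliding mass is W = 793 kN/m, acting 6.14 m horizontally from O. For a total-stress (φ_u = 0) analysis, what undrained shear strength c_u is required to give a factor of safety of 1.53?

c_u = 32.8 kPa

FS = c_u·L_a·R / (W·d), so c_u = FS·W·d / (L_a·R).
c_u = 1.53·793·6.14 / (16.00·14.2) = 7449.6 / 227.20 = 32.79 kPa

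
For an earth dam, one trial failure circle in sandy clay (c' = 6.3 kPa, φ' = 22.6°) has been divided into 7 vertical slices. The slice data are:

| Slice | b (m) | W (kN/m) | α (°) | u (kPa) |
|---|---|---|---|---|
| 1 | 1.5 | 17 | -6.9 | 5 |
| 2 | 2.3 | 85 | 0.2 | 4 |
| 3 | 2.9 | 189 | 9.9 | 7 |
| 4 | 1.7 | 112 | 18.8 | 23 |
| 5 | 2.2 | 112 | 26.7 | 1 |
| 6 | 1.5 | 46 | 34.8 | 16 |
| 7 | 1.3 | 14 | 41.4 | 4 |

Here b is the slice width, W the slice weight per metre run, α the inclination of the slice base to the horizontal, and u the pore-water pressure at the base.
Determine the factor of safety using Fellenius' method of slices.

FS = 1.76

Ordinary method of slices: FS = Σ[c'·Δl_i + (W_i cosα_i − u_i·Δl_i)·tanφ'] / Σ W_i sinα_i, with Δl_i = b_i / cosα_i.
Slice 1: Δl = 1.5/cos(-6.9°) = 1.511 m; N'_1 = 17·cos(-6.9°) − 5·1.511 = 9.3; c'Δl = 9.52; W sinα = -2.0
Slice 2: Δl = 2.3/cos0.2° = 2.300 m; N'_2 = 85·cos0.2° − 4·2.300 = 75.8; c'Δl = 14.49; W sinα = 0.3
Slice 3: Δl = 2.9/cos9.9° = 2.944 m; N'_3 = 189·cos9.9° − 7·2.944 = 165.6; c'Δl = 18.55; W sinα = 32.5
Slice 4: Δl = 1.7/cos18.8° = 1.796 m; N'_4 = 112·cos18.8° − 23·1.796 = 64.7; c'Δl = 11.31; W sinα = 36.1
Slice 5: Δl = 2.2/cos26.7° = 2.463 m; N'_5 = 112·cos26.7° − 1·2.463 = 97.6; c'Δl = 15.51; W sinα = 50.3
Slice 6: Δl = 1.5/cos34.8° = 1.827 m; N'_6 = 46·cos34.8° − 16·1.827 = 8.5; c'Δl = 11.51; W sinα = 26.3
Slice 7: Δl = 1.3/cos41.4° = 1.733 m; N'_7 = 14·cos41.4° − 4·1.733 = 3.6; c'Δl = 10.92; W sinα = 9.3
Σc'Δl = 91.8 kN/m; ΣN' = 425.1 kN/m; ΣW sinα = 152.7 kN/m
Resisting = 91.8 + 425.1·tan22.6° = 91.8 + 177.0 = 268.8 kN/m
FS = 268.8 / 152.7 = 1.760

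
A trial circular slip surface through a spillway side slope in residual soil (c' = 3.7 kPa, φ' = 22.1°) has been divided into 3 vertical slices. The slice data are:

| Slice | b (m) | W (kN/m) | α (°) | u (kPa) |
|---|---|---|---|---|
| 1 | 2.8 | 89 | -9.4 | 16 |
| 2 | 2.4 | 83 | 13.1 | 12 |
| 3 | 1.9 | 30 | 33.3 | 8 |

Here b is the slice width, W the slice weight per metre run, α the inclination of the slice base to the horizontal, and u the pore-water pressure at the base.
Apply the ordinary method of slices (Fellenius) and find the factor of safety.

Ordinary method of slices: FS = Σ[c'·Δl_i + (W_i cosα_i − u_i·Δl_i)·tanφ'] / Σ W_i sinα_i, with Δl_i = b_i / cosα_i.
Slice 1: Δl = 2.8/cos(-9.4°) = 2.838 m; N'_1 = 89·cos(-9.4°) − 16·2.838 = 42.4; c'Δl = 10.50; W sinα = -14.5
Slice 2: Δl = 2.4/cos13.1° = 2.464 m; N'_2 = 83·cos13.1° − 12·2.464 = 51.3; c'Δl = 9.12; W sinα = 18.8
Slice 3: Δl = 1.9/cos33.3° = 2.273 m; N'_3 = 30·cos33.3° − 8·2.273 = 6.9; c'Δl = 8.41; W sinα = 16.5
Σc'Δl = 28.0 kN/m; ΣN' = 100.6 kN/m; ΣW sinα = 20.7 kN/m
Resisting = 28.0 + 100.6·tan22.1° = 28.0 + 40.8 = 68.9 kN/m
FS = 68.9 / 20.7 = 3.319

FS = 3.32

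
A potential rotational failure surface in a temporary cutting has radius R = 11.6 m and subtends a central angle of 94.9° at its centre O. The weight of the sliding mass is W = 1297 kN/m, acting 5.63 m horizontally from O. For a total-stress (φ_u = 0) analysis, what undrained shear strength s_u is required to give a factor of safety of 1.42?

s_u = 46.5 kPa

FS = s_u·L_a·R / (W·d), so s_u = FS·W·d / (L_a·R).
Arc length L_a = R·θ = 11.6·(94.9°·π/180) = 11.6·1.6563 = 19.21 m
s_u = 1.42·1297·5.63 / (19.21·11.6) = 10369.0 / 222.87 = 46.52 kPa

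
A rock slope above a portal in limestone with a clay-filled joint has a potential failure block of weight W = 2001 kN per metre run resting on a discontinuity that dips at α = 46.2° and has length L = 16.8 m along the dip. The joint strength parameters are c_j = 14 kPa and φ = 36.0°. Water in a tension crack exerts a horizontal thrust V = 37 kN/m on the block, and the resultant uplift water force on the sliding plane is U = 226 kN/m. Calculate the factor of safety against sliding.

Resolving the block weight along and normal to the plane and applying the Mohr–Coulomb strength on the joint:
N' = W cosα − U − V sinα = 2001·cos46.2° − 226 − 37·sin46.2° = 1132.3 kN/m
Driving force T = W sinα + V cosα = 2001·sin46.2° + 37·cos46.2° = 1469.9 kN/m
Resisting force R = c_j·L + N'·tanφ = 14·16.8 + 1132.3·tan36.0° = 235.2 + 822.6 = 1057.8 kN/m
FS = R / T = 1057.8 / 1469.9 = 0.720

FS = 0.72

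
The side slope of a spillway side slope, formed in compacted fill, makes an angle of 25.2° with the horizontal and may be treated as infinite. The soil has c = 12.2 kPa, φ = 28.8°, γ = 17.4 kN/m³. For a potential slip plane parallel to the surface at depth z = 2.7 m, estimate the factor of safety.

For an infinite slope with a slip plane parallel to the surface (no pore pressure): FS = [c + γz cos²β tanφ] / [γz sinβ cosβ].
γz = 17.4·2.7 = 46.98 kN/m²
Numerator = 12.2 + 46.98·cos²25.2°·tan28.8° = 12.2 + 46.98·0.8187·0.5498 = 33.345 kPa
Denominator = 46.98·sin25.2°·cos25.2° = 46.98·0.4258·0.9048 = 18.099 kPa
FS = 33.345 / 18.099 = 1.842

FS = 1.84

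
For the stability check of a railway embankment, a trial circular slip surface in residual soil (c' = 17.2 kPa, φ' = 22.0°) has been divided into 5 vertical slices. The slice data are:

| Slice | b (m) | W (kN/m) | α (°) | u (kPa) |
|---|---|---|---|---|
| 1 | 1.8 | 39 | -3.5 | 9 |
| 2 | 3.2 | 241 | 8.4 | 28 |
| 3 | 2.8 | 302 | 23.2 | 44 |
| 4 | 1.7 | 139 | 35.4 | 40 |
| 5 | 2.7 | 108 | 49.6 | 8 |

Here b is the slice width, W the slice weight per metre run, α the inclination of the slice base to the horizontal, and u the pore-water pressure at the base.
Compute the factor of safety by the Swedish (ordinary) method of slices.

Ordinary method of slices: FS = Σ[c'·Δl_i + (W_i cosα_i − u_i·Δl_i)·tanφ'] / Σ W_i sinα_i, with Δl_i = b_i / cosα_i.
Slice 1: Δl = 1.8/cos(-3.5°) = 1.803 m; N'_1 = 39·cos(-3.5°) − 9·1.803 = 22.7; c'Δl = 31.02; W sinα = -2.4
Slice 2: Δl = 3.2/cos8.4° = 3.235 m; N'_2 = 241·cos8.4° − 28·3.235 = 147.8; c'Δl = 55.64; W sinα = 35.2
Slice 3: Δl = 2.8/cos23.2° = 3.046 m; N'_3 = 302·cos23.2° − 44·3.046 = 143.5; c'Δl = 52.40; W sinα = 119.0
Slice 4: Δl = 1.7/cos35.4° = 2.086 m; N'_4 = 139·cos35.4° − 40·2.086 = 29.9; c'Δl = 35.87; W sinα = 80.5
Slice 5: Δl = 2.7/cos49.6° = 4.166 m; N'_5 = 108·cos49.6° − 8·4.166 = 36.7; c'Δl = 71.65; W sinα = 82.2
Σc'Δl = 246.6 kN/m; ΣN' = 380.6 kN/m; ΣW sinα = 314.6 kN/m
Resisting = 246.6 + 380.6·tan22.0° = 246.6 + 153.8 = 400.4 kN/m
FS = 400.4 / 314.6 = 1.273

FS = 1.27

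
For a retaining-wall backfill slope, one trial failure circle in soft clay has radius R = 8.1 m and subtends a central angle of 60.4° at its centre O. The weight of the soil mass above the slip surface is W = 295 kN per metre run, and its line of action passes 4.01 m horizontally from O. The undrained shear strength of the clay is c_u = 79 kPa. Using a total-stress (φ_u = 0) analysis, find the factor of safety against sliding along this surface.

FS = 4.62

Taking moments about the centre O, the resisting moment is provided by the undrained shear strength acting along the arc:
Arc length L_a = R·θ = 8.1·(60.4°·π/180) = 8.1·1.0542 = 8.54 m
M_R = c_u·L_a·R = 79·8.54·8.1 = 5464.0 kN·m/m
M_D = W·d = 295·4.01 = 1183.0 kN·m/m
FS = M_R / M_D = 5464.0 / 1183.0 = 4.619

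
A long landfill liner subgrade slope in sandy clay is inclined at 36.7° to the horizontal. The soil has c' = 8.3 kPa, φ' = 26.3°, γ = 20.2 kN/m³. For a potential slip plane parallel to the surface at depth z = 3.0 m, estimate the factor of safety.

FS = 0.95

For an infinite slope with a slip plane parallel to the surface (no pore pressure): FS = [c' + γz cos²β tanφ'] / [γz sinβ cosβ].
γz = 20.2·3.0 = 60.60 kN/m²
Numerator = 8.3 + 60.60·cos²36.7°·tan26.3° = 8.3 + 60.60·0.6428·0.4942 = 27.553 kPa
Denominator = 60.60·sin36.7°·cos36.7° = 60.60·0.5976·0.8018 = 29.037 kPa
FS = 27.553 / 29.037 = 0.949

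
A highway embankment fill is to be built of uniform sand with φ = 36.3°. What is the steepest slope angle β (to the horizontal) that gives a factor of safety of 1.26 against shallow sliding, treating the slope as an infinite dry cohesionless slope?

β = 30.2°

For an infinite dry cohesionless slope FS = tanφ/tanβ, so tanβ = tanφ / FS.
tanβ = tan36.3° / 1.26 = 0.7346 / 1.26 = 0.5830
β = arctan(0.5830) = 30.24°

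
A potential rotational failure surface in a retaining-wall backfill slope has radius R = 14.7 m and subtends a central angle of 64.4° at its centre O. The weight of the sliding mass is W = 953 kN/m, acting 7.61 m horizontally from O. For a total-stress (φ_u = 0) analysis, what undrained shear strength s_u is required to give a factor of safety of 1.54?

s_u = 46.0 kPa

FS = s_u·L_a·R / (W·d), so s_u = FS·W·d / (L_a·R).
Arc length L_a = R·θ = 14.7·(64.4°·π/180) = 14.7·1.1240 = 16.52 m
s_u = 1.54·953·7.61 / (16.52·14.7) = 11168.6 / 242.88 = 45.98 kPa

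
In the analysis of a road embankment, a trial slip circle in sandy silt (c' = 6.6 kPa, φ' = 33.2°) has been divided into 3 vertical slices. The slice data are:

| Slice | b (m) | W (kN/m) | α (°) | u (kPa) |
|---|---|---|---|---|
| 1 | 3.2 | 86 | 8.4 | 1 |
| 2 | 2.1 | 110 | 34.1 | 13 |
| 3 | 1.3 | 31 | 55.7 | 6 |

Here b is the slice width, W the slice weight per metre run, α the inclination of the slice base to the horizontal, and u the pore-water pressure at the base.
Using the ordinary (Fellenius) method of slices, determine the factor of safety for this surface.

FS = 1.48

Ordinary method of slices: FS = Σ[c'·Δl_i + (W_i cosα_i − u_i·Δl_i)·tanφ'] / Σ W_i sinα_i, with Δl_i = b_i / cosα_i.
Slice 1: Δl = 3.2/cos8.4° = 3.235 m; N'_1 = 86·cos8.4° − 1·3.235 = 81.8; c'Δl = 21.35; W sinα = 12.6
Slice 2: Δl = 2.1/cos34.1° = 2.536 m; N'_2 = 110·cos34.1° − 13·2.536 = 58.1; c'Δl = 16.74; W sinα = 61.7
Slice 3: Δl = 1.3/cos55.7° = 2.307 m; N'_3 = 31·cos55.7° − 6·2.307 = 3.6; c'Δl = 15.23; W sinα = 25.6
Σc'Δl = 53.3 kN/m; ΣN' = 143.6 kN/m; ΣW sinα = 99.8 kN/m
Resisting = 53.3 + 143.6·tan33.2° = 53.3 + 94.0 = 147.3 kN/m
FS = 147.3 / 99.8 = 1.475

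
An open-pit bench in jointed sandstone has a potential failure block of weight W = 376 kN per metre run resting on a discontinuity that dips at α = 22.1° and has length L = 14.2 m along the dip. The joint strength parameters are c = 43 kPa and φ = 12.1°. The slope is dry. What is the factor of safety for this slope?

Resolving the block weight along and normal to the plane and applying the Mohr–Coulomb strength on the joint:
N' = W cosα = 376·cos22.1° = 348.4 kN/m
Driving force T = W sinα = 376·sin22.1° = 141.5 kN/m
Resisting force R = c·L + N'·tanφ = 43·14.2 + 348.4·tan12.1° = 610.6 + 74.7 = 685.3 kN/m
FS = R / T = 685.3 / 141.5 = 4.844

FS = 4.84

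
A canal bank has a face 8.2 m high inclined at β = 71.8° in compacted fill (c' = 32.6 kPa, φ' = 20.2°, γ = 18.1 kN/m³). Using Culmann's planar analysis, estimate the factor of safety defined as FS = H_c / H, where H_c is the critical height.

FS = 2.07

H_c = (4c'/γ) · sinβ cosφ' / [1 − cos(β − φ')]
    = (4·32.6/18.1) · sin71.8°·cos20.2° / [1 − cos51.6°]
    = 7.204 · 0.8915 / 0.3789 = 16.95 m
FS = H_c / H = 16.95 / 8.2 = 2.068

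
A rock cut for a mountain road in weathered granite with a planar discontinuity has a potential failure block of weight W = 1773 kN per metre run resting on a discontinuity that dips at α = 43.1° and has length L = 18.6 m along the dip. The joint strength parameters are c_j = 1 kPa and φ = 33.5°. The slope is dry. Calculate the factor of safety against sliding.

FS = 0.72

Resolving the block weight along and normal to the plane and applying the Mohr–Coulomb strength on the joint:
N' = W cosα = 1773·cos43.1° = 1294.6 kN/m
Driving force T = W sinα = 1773·sin43.1° = 1211.4 kN/m
Resisting force R = c_j·L + N'·tanφ = 1·18.6 + 1294.6·tan33.5° = 18.6 + 856.9 = 875.5 kN/m
FS = R / T = 875.5 / 1211.4 = 0.723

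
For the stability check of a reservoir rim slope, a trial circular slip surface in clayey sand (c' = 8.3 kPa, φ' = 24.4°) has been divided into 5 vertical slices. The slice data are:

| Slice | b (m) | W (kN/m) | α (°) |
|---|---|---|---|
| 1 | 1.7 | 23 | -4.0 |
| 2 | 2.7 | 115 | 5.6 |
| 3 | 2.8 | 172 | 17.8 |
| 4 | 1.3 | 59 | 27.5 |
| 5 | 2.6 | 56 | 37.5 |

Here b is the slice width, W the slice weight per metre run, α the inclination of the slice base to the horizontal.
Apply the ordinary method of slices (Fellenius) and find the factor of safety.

FS = 2.27

Ordinary method of slices: FS = Σ[c'·Δl_i + (W_i cosα_i)·tanφ'] / Σ W_i sinα_i, with Δl_i = b_i / cosα_i.
Slice 1: Δl = 1.7/cos(-4.0°) = 1.704 m; N'_1 = 23·cos(-4.0°) = 22.9; c'Δl = 14.14; W sinα = -1.6
Slice 2: Δl = 2.7/cos5.6° = 2.713 m; N'_2 = 115·cos5.6° = 114.5; c'Δl = 22.52; W sinα = 11.2
Slice 3: Δl = 2.8/cos17.8° = 2.941 m; N'_3 = 172·cos17.8° = 163.8; c'Δl = 24.41; W sinα = 52.6
Slice 4: Δl = 1.3/cos27.5° = 1.466 m; N'_4 = 59·cos27.5° = 52.3; c'Δl = 12.16; W sinα = 27.2
Slice 5: Δl = 2.6/cos37.5° = 3.277 m; N'_5 = 56·cos37.5° = 44.4; c'Δl = 27.20; W sinα = 34.1
Σc'Δl = 100.4 kN/m; ΣN' = 397.9 kN/m; ΣW sinα = 123.5 kN/m
Resisting = 100.4 + 397.9·tan24.4° = 100.4 + 180.5 = 280.9 kN/m
FS = 280.9 / 123.5 = 2.274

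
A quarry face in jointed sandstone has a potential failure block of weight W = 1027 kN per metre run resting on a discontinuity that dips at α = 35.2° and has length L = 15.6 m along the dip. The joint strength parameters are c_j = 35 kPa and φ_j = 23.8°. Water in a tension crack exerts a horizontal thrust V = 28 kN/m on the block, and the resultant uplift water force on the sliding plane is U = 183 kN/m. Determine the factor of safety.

FS = 1.35

Resolving the block weight along and normal to the plane and applying the Mohr–Coulomb strength on the joint:
N' = W cosα − U − V sinα = 1027·cos35.2° − 183 − 28·sin35.2° = 640.1 kN/m
Driving force T = W sinα + V cosα = 1027·sin35.2° + 28·cos35.2° = 614.9 kN/m
Resisting force R = c_j·L + N'·tanφ_j = 35·15.6 + 640.1·tan23.8° = 546.0 + 282.3 = 828.3 kN/m
FS = R / T = 828.3 / 614.9 = 1.347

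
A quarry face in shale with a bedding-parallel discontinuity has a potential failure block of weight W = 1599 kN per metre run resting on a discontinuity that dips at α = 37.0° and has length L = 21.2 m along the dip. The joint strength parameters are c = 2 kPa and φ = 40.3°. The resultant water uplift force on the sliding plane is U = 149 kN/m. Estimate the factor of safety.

FS = 1.04

Resolving the block weight along and normal to the plane and applying the Mohr–Coulomb strength on the joint:
N' = W cosα − U = 1599·cos37.0° − 149 = 1128.0 kN/m
Driving force T = W sinα = 1599·sin37.0° = 962.3 kN/m
Resisting force R = c·L + N'·tanφ = 2·21.2 + 1128.0·tan40.3° = 42.4 + 956.6 = 999.0 kN/m
FS = R / T = 999.0 / 962.3 = 1.038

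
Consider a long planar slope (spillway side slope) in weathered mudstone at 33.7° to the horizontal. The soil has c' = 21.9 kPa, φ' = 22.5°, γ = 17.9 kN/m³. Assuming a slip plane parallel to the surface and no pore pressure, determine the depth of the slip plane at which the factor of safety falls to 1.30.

z = 3.90 m

Setting FS = 1.30 in FS = [c' + γz cos²β tanφ'] / [γz sinβ cosβ] and solving for z:
z = c' / [γ cosβ (FS·sinβ − cosβ·tanφ')]
  = 21.9 / [17.9·cos33.7°·(1.30·sin33.7° − cos33.7°·tan22.5°)]
  = 21.9 / [17.9·0.8320·(1.30·0.5548 − 0.8320·0.4142)]
  = 21.9 / 5.6097 = 3.904 m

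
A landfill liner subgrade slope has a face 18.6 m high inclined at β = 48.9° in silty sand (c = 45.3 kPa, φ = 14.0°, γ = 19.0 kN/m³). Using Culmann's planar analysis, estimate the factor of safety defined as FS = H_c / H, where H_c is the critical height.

FS = 2.08

H_c = (4c/γ) · sinβ cosφ / [1 − cos(β − φ)]
    = (4·45.3/19.0) · sin48.9°·cos14.0° / [1 − cos34.9°]
    = 9.537 · 0.7312 / 0.1798 = 38.77 m
FS = H_c / H = 38.77 / 18.6 = 2.085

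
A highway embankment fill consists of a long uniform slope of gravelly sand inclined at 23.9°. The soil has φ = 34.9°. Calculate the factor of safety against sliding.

For a dry cohesionless infinite slope the factor of safety is FS = tanφ / tanβ.
FS = tan34.9° / tan23.9° = 0.6976 / 0.4431 = 1.574

FS = 1.57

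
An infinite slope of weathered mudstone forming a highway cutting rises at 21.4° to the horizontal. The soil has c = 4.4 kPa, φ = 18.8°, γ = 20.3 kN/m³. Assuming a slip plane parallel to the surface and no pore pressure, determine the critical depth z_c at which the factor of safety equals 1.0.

Setting FS = 1.00 in FS = [c + γz cos²β tanφ] / [γz sinβ cosβ] and solving for z:
z = c / [γ cosβ (FS·sinβ − cosβ·tanφ)]
  = 4.4 / [20.3·cos21.4°·(1.00·sin21.4° − cos21.4°·tan18.8°)]
  = 4.4 / [20.3·0.9311·(1.00·0.3649 − 0.9311·0.3404)]
  = 4.4 / 0.9057 = 4.858 m

z_c = 4.86 m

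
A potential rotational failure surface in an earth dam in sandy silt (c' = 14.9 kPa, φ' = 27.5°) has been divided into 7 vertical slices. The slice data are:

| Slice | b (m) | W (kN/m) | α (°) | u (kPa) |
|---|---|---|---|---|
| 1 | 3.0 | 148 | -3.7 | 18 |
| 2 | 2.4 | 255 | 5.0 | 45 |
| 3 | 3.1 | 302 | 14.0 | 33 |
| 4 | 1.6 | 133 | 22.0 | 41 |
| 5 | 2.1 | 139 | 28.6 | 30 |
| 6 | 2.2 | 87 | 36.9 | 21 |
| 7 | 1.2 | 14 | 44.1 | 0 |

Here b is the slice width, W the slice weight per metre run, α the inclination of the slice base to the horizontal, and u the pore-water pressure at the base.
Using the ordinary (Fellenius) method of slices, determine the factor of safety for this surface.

Ordinary method of slices: FS = Σ[c'·Δl_i + (W_i cosα_i − u_i·Δl_i)·tanφ'] / Σ W_i sinα_i, with Δl_i = b_i / cosα_i.
Slice 1: Δl = 3.0/cos(-3.7°) = 3.006 m; N'_1 = 148·cos(-3.7°) − 18·3.006 = 93.6; c'Δl = 44.79; W sinα = -9.6
Slice 2: Δl = 2.4/cos5.0° = 2.409 m; N'_2 = 255·cos5.0° − 45·2.409 = 145.6; c'Δl = 35.90; W sinα = 22.2
Slice 3: Δl = 3.1/cos14.0° = 3.195 m; N'_3 = 302·cos14.0° − 33·3.195 = 187.6; c'Δl = 47.60; W sinα = 73.1
Slice 4: Δl = 1.6/cos22.0° = 1.726 m; N'_4 = 133·cos22.0° − 41·1.726 = 52.6; c'Δl = 25.71; W sinα = 49.8
Slice 5: Δl = 2.1/cos28.6° = 2.392 m; N'_5 = 139·cos28.6° − 30·2.392 = 50.3; c'Δl = 35.64; W sinα = 66.5
Slice 6: Δl = 2.2/cos36.9° = 2.751 m; N'_6 = 87·cos36.9° − 21·2.751 = 11.8; c'Δl = 40.99; W sinα = 52.2
Slice 7: Δl = 1.2/cos44.1° = 1.671 m; N'_7 = 14·cos44.1° − 0·1.671 = 10.1; c'Δl = 24.90; W sinα = 9.7
Σc'Δl = 255.5 kN/m; ΣN' = 551.5 kN/m; ΣW sinα = 264.1 kN/m
Resisting = 255.5 + 551.5·tan27.5° = 255.5 + 287.1 = 542.6 kN/m
FS = 542.6 / 264.1 = 2.055

FS = 2.05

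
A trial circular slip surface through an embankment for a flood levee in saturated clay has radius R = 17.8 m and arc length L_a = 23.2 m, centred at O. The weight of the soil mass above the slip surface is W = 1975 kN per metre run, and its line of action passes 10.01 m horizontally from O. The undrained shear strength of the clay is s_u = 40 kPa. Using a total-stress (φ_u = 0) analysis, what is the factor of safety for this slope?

Taking moments about the centre O, the resisting moment is provided by the undrained shear strength acting along the arc:
M_R = s_u·L_a·R = 40·23.20·17.8 = 16518.4 kN·m/m
M_D = W·d = 1975·10.01 = 19769.8 kN·m/m
FS = M_R / M_D = 16518.4 / 19769.8 = 0.836

FS = 0.84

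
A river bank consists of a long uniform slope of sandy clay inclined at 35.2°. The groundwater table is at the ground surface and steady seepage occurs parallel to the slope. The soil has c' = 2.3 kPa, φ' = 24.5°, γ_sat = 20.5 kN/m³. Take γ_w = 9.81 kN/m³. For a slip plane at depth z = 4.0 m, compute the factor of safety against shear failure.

FS = 0.40

With seepage parallel to the slope and the water table at the surface, the effective normal stress on the slip plane uses the buoyant unit weight γ' = γ_sat − γ_w while the driving shear stress uses γ_sat:
FS = [c' + γ' z cos²β tanφ'] / [γ_sat z sinβ cosβ]
γ' = 20.5 − 9.81 = 10.69 kN/m³
Numerator = 2.3 + 10.69·4.0·cos²35.2°·tan24.5° = 2.3 + 10.69·4.0·0.6677·0.4557 = 15.312 kPa
Denominator = 20.5·4.0·sin35.2°·cos35.2° = 20.5·4.0·0.5764·0.8171 = 38.624 kPa
FS = 15.312 / 38.624 = 0.396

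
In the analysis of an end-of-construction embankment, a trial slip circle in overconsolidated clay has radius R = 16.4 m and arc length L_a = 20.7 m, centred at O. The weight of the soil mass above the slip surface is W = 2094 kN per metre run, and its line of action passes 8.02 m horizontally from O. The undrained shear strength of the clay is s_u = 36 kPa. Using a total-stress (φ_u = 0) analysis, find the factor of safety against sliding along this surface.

Taking moments about the centre O, the resisting moment is provided by the undrained shear strength acting along the arc:
M_R = s_u·L_a·R = 36·20.70·16.4 = 12221.3 kN·m/m
M_D = W·d = 2094·8.02 = 16793.9 kN·m/m
FS = M_R / M_D = 12221.3 / 16793.9 = 0.728

FS = 0.73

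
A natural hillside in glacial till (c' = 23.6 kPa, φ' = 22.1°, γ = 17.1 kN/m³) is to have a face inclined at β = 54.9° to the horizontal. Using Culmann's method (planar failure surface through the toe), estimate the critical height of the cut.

H_c = 26.25 m

Culmann's analysis gives the critical failure plane at α_cr = (β + φ')/2 = (54.9 + 22.1)/2 = 38.5°, and the critical height
H_c = (4c'/γ) · sinβ cosφ' / [1 − cos(β − φ')]
    = (4·23.6/17.1) · sin54.9°·cos22.1° / [1 − cos(32.8°)]
    = 5.520 · 0.8181·0.9265 / [1 − 0.8406]
    = 5.520 · 0.7580 / 0.1594
    = 26.25 m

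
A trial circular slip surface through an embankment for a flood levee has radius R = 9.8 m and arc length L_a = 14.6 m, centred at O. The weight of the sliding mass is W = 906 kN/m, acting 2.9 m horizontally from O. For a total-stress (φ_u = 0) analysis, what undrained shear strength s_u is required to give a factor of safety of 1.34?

s_u = 24.6 kPa

FS = s_u·L_a·R / (W·d), so s_u = FS·W·d / (L_a·R).
s_u = 1.34·906·2.9 / (14.60·9.8) = 3520.7 / 143.08 = 24.61 kPa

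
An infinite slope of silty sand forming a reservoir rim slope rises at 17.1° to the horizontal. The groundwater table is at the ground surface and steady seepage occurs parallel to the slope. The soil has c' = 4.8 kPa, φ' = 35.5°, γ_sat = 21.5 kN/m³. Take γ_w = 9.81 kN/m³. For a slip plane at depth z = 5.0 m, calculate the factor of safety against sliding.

With seepage parallel to the slope and the water table at the surface, the effective normal stress on the slip plane uses the buoyant unit weight γ' = γ_sat − γ_w while the driving shear stress uses γ_sat:
FS = [c' + γ' z cos²β tanφ'] / [γ_sat z sinβ cosβ]
γ' = 21.5 − 9.81 = 11.69 kN/m³
Numerator = 4.8 + 11.69·5.0·cos²17.1°·tan35.5° = 4.8 + 11.69·5.0·0.9135·0.7133 = 42.887 kPa
Denominator = 21.5·5.0·sin17.1°·cos17.1° = 21.5·5.0·0.2940·0.9558 = 30.212 kPa
FS = 42.887 / 30.212 = 1.420

FS = 1.42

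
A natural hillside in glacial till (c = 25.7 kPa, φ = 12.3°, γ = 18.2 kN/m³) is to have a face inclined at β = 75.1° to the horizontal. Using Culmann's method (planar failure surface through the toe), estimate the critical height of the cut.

Culmann's analysis gives the critical failure plane at α_cr = (β + φ)/2 = (75.1 + 12.3)/2 = 43.7°, and the critical height
H_c = (4c/γ) · sinβ cosφ / [1 − cos(β − φ)]
    = (4·25.7/18.2) · sin75.1°·cos12.3° / [1 − cos(62.8°)]
    = 5.648 · 0.9664·0.9770 / [1 − 0.4571]
    = 5.648 · 0.9442 / 0.5429
    = 9.82 m

H_c = 9.82 m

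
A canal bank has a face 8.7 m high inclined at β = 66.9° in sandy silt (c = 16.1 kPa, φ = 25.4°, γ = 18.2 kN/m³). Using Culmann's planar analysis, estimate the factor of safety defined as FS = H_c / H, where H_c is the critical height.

H_c = (4c/γ) · sinβ cosφ / [1 − cos(β − φ)]
    = (4·16.1/18.2) · sin66.9°·cos25.4° / [1 − cos41.5°]
    = 3.538 · 0.8309 / 0.2510 = 11.71 m
FS = H_c / H = 11.71 / 8.7 = 1.346

FS = 1.35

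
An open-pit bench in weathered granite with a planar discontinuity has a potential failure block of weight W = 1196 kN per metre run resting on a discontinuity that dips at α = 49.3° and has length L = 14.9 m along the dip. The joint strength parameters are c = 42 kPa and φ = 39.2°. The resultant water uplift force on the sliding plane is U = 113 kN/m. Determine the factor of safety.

Resolving the block weight along and normal to the plane and applying the Mohr–Coulomb strength on the joint:
N' = W cosα − U = 1196·cos49.3° − 113 = 666.9 kN/m
Driving force T = W sinα = 1196·sin49.3° = 906.7 kN/m
Resisting force R = c·L + N'·tanφ = 42·14.9 + 666.9·tan39.2° = 625.8 + 543.9 = 1169.7 kN/m
FS = R / T = 1169.7 / 906.7 = 1.290

FS = 1.29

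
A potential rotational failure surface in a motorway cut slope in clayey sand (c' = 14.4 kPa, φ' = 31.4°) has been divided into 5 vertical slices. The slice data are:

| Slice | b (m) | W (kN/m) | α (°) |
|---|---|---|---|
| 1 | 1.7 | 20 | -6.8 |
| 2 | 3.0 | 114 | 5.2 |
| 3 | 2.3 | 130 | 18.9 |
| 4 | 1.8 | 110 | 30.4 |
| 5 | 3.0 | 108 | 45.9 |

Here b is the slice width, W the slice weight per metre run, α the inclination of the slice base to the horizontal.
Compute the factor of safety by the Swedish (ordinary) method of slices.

FS = 2.48

Ordinary method of slices: FS = Σ[c'·Δl_i + (W_i cosα_i)·tanφ'] / Σ W_i sinα_i, with Δl_i = b_i / cosα_i.
Slice 1: Δl = 1.7/cos(-6.8°) = 1.712 m; N'_1 = 20·cos(-6.8°) = 19.9; c'Δl = 24.65; W sinα = -2.4
Slice 2: Δl = 3.0/cos5.2° = 3.012 m; N'_2 = 114·cos5.2° = 113.5; c'Δl = 43.38; W sinα = 10.3
Slice 3: Δl = 2.3/cos18.9° = 2.431 m; N'_3 = 130·cos18.9° = 123.0; c'Δl = 35.01; W sinα = 42.1
Slice 4: Δl = 1.8/cos30.4° = 2.087 m; N'_4 = 110·cos30.4° = 94.9; c'Δl = 30.05; W sinα = 55.7
Slice 5: Δl = 3.0/cos45.9° = 4.311 m; N'_5 = 108·cos45.9° = 75.2; c'Δl = 62.08; W sinα = 77.6
Σc'Δl = 195.2 kN/m; ΣN' = 426.4 kN/m; ΣW sinα = 183.3 kN/m
Resisting = 195.2 + 426.4·tan31.4° = 195.2 + 260.3 = 455.5 kN/m
FS = 455.5 / 183.3 = 2.485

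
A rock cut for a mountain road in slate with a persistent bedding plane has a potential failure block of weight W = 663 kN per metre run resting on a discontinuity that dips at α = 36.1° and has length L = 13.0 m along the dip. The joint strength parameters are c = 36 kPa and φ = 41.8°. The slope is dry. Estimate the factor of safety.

FS = 2.42

Resolving the block weight along and normal to the plane and applying the Mohr–Coulomb strength on the joint:
N' = W cosα = 663·cos36.1° = 535.7 kN/m
Driving force T = W sinα = 663·sin36.1° = 390.6 kN/m
Resisting force R = c·L + N'·tanφ = 36·13.0 + 535.7·tan41.8° = 468.0 + 479.0 = 947.0 kN/m
FS = R / T = 947.0 / 390.6 = 2.424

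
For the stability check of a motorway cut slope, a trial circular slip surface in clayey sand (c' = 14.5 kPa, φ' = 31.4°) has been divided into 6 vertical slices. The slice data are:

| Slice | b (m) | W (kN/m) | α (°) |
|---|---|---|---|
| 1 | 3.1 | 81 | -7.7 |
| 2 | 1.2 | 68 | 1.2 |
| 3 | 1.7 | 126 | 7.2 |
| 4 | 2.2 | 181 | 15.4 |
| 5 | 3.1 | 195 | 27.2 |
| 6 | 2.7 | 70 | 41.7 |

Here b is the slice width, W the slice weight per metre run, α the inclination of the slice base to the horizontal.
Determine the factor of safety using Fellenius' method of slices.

Ordinary method of slices: FS = Σ[c'·Δl_i + (W_i cosα_i)·tanφ'] / Σ W_i sinα_i, with Δl_i = b_i / cosα_i.
Slice 1: Δl = 3.1/cos(-7.7°) = 3.128 m; N'_1 = 81·cos(-7.7°) = 80.3; c'Δl = 45.36; W sinα = -10.9
Slice 2: Δl = 1.2/cos1.2° = 1.200 m; N'_2 = 68·cos1.2° = 68.0; c'Δl = 17.40; W sinα = 1.4
Slice 3: Δl = 1.7/cos7.2° = 1.714 m; N'_3 = 126·cos7.2° = 125.0; c'Δl = 24.85; W sinα = 15.8
Slice 4: Δl = 2.2/cos15.4° = 2.282 m; N'_4 = 181·cos15.4° = 174.5; c'Δl = 33.09; W sinα = 48.1
Slice 5: Δl = 3.1/cos27.2° = 3.485 m; N'_5 = 195·cos27.2° = 173.4; c'Δl = 50.54; W sinα = 89.1
Slice 6: Δl = 2.7/cos41.7° = 3.616 m; N'_6 = 70·cos41.7° = 52.3; c'Δl = 52.44; W sinα = 46.6
Σc'Δl = 223.7 kN/m; ΣN' = 673.5 kN/m; ΣW sinα = 190.1 kN/m
Resisting = 223.7 + 673.5·tan31.4° = 223.7 + 411.1 = 634.8 kN/m
FS = 634.8 / 190.1 = 3.339

FS = 3.34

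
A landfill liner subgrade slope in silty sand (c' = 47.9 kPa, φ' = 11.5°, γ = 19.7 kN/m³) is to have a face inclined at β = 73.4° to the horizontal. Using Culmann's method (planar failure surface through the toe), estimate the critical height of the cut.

H_c = 17.27 m

Culmann's analysis gives the critical failure plane at α_cr = (β + φ')/2 = (73.4 + 11.5)/2 = 42.5°, and the critical height
H_c = (4c'/γ) · sinβ cosφ' / [1 − cos(β − φ')]
    = (4·47.9/19.7) · sin73.4°·cos11.5° / [1 − cos(61.9°)]
    = 9.726 · 0.9583·0.9799 / [1 − 0.4710]
    = 9.726 · 0.9391 / 0.5290
    = 17.27 m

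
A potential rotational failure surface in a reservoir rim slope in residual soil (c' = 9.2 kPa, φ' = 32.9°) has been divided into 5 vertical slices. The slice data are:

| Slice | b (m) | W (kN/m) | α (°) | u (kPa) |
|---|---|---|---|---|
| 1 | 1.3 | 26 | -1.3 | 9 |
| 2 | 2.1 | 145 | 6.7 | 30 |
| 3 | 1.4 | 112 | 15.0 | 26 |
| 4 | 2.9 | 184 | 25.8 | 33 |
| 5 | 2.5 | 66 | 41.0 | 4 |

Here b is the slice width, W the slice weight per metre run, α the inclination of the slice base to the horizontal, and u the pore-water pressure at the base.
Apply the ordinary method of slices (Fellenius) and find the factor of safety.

Ordinary method of slices: FS = Σ[c'·Δl_i + (W_i cosα_i − u_i·Δl_i)·tanφ'] / Σ W_i sinα_i, with Δl_i = b_i / cosα_i.
Slice 1: Δl = 1.3/cos(-1.3°) = 1.300 m; N'_1 = 26·cos(-1.3°) − 9·1.300 = 14.3; c'Δl = 11.96; W sinα = -0.6
Slice 2: Δl = 2.1/cos6.7° = 2.114 m; N'_2 = 145·cos6.7° − 30·2.114 = 80.6; c'Δl = 19.45; W sinα = 16.9
Slice 3: Δl = 1.4/cos15.0° = 1.449 m; N'_3 = 112·cos15.0° − 26·1.449 = 70.5; c'Δl = 13.33; W sinα = 29.0
Slice 4: Δl = 2.9/cos25.8° = 3.221 m; N'_4 = 184·cos25.8° − 33·3.221 = 59.4; c'Δl = 29.63; W sinα = 80.1
Slice 5: Δl = 2.5/cos41.0° = 3.313 m; N'_5 = 66·cos41.0° − 4·3.313 = 36.6; c'Δl = 30.48; W sinα = 43.3
Σc'Δl = 104.9 kN/m; ΣN' = 261.3 kN/m; ΣW sinα = 168.7 kN/m
Resisting = 104.9 + 261.3·tan32.9° = 104.9 + 169.0 = 273.9 kN/m
FS = 273.9 / 168.7 = 1.624

FS = 1.62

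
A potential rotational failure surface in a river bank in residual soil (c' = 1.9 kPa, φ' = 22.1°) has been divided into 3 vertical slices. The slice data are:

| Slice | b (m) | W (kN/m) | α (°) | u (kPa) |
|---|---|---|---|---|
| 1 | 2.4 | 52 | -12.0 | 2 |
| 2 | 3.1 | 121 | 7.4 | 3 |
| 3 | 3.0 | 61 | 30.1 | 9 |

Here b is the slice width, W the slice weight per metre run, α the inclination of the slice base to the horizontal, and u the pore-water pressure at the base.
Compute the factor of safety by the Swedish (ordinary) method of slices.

Ordinary method of slices: FS = Σ[c'·Δl_i + (W_i cosα_i − u_i·Δl_i)·tanφ'] / Σ W_i sinα_i, with Δl_i = b_i / cosα_i.
Slice 1: Δl = 2.4/cos(-12.0°) = 2.454 m; N'_1 = 52·cos(-12.0°) − 2·2.454 = 46.0; c'Δl = 4.66; W sinα = -10.8
Slice 2: Δl = 3.1/cos7.4° = 3.126 m; N'_2 = 121·cos7.4° − 3·3.126 = 110.6; c'Δl = 5.94; W sinα = 15.6
Slice 3: Δl = 3.0/cos30.1° = 3.468 m; N'_3 = 61·cos30.1° − 9·3.468 = 21.6; c'Δl = 6.59; W sinα = 30.6
Σc'Δl = 17.2 kN/m; ΣN' = 178.1 kN/m; ΣW sinα = 35.4 kN/m
Resisting = 17.2 + 178.1·tan22.1° = 17.2 + 72.3 = 89.5 kN/m
FS = 89.5 / 35.4 = 2.531

FS = 2.53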